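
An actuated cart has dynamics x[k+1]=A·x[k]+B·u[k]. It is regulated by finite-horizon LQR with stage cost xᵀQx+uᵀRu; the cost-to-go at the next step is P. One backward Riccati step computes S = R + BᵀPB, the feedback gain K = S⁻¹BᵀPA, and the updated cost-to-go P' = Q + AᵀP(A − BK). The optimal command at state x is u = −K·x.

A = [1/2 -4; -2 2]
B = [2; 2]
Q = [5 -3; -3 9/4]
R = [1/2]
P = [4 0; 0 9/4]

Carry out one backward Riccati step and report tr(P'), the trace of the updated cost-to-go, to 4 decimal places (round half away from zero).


BᵀP = [8.0000 4.5000]
S = R + BᵀPB = [1/2] + [25.0000] = [25.5000]
BᵀPA = [-5.0000 -23.0000]
K = S⁻¹·BᵀPA = [-0.1961 -0.9020]
A−BK = [0.8922 -2.1961; -1.6078 3.8039]
AᵀP(A−BK) = [9.0196 -21.5098; -21.5098 52.2549]
P' = Q + AᵀP(A−BK) = [14.0196 -24.5098; -24.5098 54.5049]
tr(P') = 68.5245

68.5245


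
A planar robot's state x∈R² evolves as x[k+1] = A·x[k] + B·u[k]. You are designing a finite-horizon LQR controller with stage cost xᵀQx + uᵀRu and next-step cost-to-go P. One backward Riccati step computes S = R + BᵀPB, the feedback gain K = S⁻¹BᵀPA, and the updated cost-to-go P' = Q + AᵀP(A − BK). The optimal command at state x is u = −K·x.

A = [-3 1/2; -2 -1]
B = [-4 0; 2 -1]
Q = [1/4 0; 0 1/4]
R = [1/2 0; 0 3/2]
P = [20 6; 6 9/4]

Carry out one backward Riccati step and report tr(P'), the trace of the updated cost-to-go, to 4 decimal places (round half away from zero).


6.5678

BᵀP = [-68.0000 -19.5000; -6.0000 -2.2500]
S = R + BᵀPB = [1/2 0; 0 3/2] + [233.0000 19.5000; 19.5000 2.2500] = [233.5000 19.5000; 19.5000 3.7500]
BᵀPA = [243.0000 -14.5000; 22.5000 -0.7500]
K = S⁻¹·BᵀPA = [0.9538 -0.0802; 1.0401 0.2173]
A−BK = [0.8153 0.1790; -2.8675 -0.6223]
AᵀP(A−BK) = [5.8183 1.1105; 1.1105 0.2494]
P' = Q + AᵀP(A−BK) = [6.0683 1.1105; 1.1105 0.4994]
tr(P') = 6.5678


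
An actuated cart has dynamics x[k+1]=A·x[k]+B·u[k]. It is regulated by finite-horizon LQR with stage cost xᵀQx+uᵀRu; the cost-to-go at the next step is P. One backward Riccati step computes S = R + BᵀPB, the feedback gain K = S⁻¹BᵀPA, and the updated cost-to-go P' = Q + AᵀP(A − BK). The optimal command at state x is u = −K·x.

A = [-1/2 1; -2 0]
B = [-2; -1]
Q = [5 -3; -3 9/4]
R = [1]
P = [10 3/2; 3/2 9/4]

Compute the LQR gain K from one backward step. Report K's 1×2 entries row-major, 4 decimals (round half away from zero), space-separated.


BᵀP = [-21.5000 -5.2500]
S = R + BᵀPB = [1] + [48.2500] = [49.2500]
BᵀPA = [21.2500 -21.5000]
K = S⁻¹·BᵀPA = [0.4315 -0.4365]
A−BK = [0.3629 0.1269; -1.5685 -0.4365]
AᵀP(A−BK) = [5.3312 1.2766; 1.2766 0.6142]
P' = Q + AᵀP(A−BK) = [10.3312 -1.7234; -1.7234 2.8642]
tr(P') = 13.1954

0.4315 -0.4365


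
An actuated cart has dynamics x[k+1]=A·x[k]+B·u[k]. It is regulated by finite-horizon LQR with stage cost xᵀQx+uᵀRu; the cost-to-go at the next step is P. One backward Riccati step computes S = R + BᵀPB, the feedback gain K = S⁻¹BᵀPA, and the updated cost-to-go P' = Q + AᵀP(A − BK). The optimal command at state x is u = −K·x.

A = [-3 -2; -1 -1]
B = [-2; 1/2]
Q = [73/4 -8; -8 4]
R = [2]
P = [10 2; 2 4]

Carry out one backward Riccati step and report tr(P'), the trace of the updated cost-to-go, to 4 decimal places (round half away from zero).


BᵀP = [-19.0000 -2.0000]
S = R + BᵀPB = [2] + [37.0000] = [39.0000]
BᵀPA = [59.0000 40.0000]
K = S⁻¹·BᵀPA = [1.5128 1.0256]
A−BK = [0.0256 0.0513; -1.7564 -1.5128]
AᵀP(A−BK) = [16.7436 13.4872; 13.4872 10.9744]
P' = Q + AᵀP(A−BK) = [34.9936 5.4872; 5.4872 14.9744]
tr(P') = 49.9679

49.9679


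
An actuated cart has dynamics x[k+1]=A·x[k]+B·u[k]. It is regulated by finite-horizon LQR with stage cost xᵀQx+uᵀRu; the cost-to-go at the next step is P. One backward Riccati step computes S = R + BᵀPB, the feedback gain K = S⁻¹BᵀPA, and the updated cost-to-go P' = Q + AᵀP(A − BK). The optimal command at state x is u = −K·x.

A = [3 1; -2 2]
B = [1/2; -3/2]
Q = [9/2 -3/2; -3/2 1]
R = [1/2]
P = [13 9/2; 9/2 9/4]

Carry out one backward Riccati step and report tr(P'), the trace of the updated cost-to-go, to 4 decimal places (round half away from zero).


113.3788

BᵀP = [-0.2500 -1.1250]
S = R + BᵀPB = [1/2] + [1.5625] = [2.0625]
BᵀPA = [1.5000 -2.5000]
K = S⁻¹·BᵀPA = [0.7273 -1.2121]
A−BK = [2.6364 1.6061; -0.9091 0.1818]
AᵀP(A−BK) = [70.9091 49.8182; 49.8182 36.9697]
P' = Q + AᵀP(A−BK) = [75.4091 48.3182; 48.3182 37.9697]
tr(P') = 113.3788


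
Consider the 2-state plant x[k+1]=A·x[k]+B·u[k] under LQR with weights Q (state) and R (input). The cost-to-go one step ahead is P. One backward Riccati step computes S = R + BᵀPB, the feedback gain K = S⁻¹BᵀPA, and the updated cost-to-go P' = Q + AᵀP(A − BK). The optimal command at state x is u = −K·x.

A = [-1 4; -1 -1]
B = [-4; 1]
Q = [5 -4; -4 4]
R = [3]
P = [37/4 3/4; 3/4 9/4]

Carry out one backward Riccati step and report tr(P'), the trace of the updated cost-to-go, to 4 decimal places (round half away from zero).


15.6418

BᵀP = [-36.2500 -0.7500]
S = R + BᵀPB = [3] + [144.2500] = [147.2500]
BᵀPA = [37.0000 -144.2500]
K = S⁻¹·BᵀPA = [0.2513 -0.9796]
A−BK = [0.0051 0.0815; -1.2513 -0.0204]
AᵀP(A−BK) = [3.7029 -0.7538; -0.7538 2.9389]
P' = Q + AᵀP(A−BK) = [8.7029 -4.7538; -4.7538 6.9389]
tr(P') = 15.6418


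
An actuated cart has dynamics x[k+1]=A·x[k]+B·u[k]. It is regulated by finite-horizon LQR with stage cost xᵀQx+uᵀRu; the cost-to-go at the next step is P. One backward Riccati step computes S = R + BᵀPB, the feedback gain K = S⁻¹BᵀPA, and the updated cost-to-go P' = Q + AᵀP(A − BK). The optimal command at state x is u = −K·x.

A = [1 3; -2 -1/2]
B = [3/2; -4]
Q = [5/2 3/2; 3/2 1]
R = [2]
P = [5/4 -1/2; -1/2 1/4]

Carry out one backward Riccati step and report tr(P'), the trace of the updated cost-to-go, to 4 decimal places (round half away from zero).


6.3420

BᵀP = [3.8750 -1.7500]
S = R + BᵀPB = [2] + [12.8125] = [14.8125]
BᵀPA = [7.3750 12.5000]
K = S⁻¹·BᵀPA = [0.4979 0.8439]
A−BK = [0.2532 1.7342; -0.0084 2.8755]
AᵀP(A−BK) = [0.5781 1.0264; 1.0264 2.2640]
P' = Q + AᵀP(A−BK) = [3.0781 2.5264; 2.5264 3.2640]
tr(P') = 6.3420


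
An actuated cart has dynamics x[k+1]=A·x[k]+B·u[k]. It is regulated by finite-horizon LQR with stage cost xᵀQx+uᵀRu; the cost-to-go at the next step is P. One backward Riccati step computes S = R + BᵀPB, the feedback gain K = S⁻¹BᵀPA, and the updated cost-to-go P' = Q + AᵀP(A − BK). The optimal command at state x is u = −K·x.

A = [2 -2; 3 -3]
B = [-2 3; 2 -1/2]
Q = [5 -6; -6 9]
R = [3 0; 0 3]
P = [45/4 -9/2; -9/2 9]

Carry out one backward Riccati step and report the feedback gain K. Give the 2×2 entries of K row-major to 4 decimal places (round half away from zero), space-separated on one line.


BᵀP = [-31.5000 27.0000; 36.0000 -18.0000]
S = R + BᵀPB = [3 0; 0 3] + [117.0000 -108.0000; -108.0000 117.0000] = [120.0000 -108.0000; -108.0000 120.0000]
BᵀPA = [18.0000 -18.0000; 18.0000 -18.0000]
K = S⁻¹·BᵀPA = [1.5000 -1.5000; 1.5000 -1.5000]
A−BK = [0.5000 -0.5000; 0.7500 -0.7500]
AᵀP(A−BK) = [18.0000 -18.0000; -18.0000 18.0000]
P' = Q + AᵀP(A−BK) = [23.0000 -24.0000; -24.0000 27.0000]
tr(P') = 50.0000

1.5000 -1.5000 1.5000 -1.5000


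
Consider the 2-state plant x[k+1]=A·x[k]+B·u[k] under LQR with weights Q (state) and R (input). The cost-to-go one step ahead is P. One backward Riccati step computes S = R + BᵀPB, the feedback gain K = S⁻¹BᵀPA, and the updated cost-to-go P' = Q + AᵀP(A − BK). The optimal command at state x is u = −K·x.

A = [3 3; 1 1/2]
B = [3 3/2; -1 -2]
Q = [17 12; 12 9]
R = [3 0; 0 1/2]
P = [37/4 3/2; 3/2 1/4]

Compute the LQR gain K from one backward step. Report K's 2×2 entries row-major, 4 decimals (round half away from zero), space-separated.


BᵀP = [26.2500 4.2500; 10.8750 1.7500]
S = R + BᵀPB = [3 0; 0 1/2] + [74.5000 30.8750; 30.8750 12.8125] = [77.5000 30.8750; 30.8750 13.3125]
BᵀPA = [83.0000 80.8750; 34.3750 33.5000]
K = S⁻¹·BᵀPA = [0.5559 0.5396; 1.2930 1.2649]
A−BK = [-0.6071 -0.5162; 4.1418 3.5694]
AᵀP(A−BK) = [1.9173 1.8549; 1.8549 1.7959]
P' = Q + AᵀP(A−BK) = [18.9173 13.8549; 13.8549 10.7959]
tr(P') = 29.7133

0.5559 0.5396 1.2930 1.2649


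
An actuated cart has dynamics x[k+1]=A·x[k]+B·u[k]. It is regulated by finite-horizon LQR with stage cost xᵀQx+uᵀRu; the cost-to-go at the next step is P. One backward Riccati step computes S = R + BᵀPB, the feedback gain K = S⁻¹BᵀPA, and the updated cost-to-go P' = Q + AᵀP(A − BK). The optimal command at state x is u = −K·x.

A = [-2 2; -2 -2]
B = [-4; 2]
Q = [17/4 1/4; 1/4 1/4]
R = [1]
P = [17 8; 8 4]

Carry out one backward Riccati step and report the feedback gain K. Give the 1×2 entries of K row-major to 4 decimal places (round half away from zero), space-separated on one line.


0.9441 -0.3478

BᵀP = [-52.0000 -24.0000]
S = R + BᵀPB = [1] + [160.0000] = [161.0000]
BᵀPA = [152.0000 -56.0000]
K = S⁻¹·BᵀPA = [0.9441 -0.3478]
A−BK = [1.7764 0.6087; -3.8882 -1.3043]
AᵀP(A−BK) = [4.4969 0.8696; 0.8696 0.5217]
P' = Q + AᵀP(A−BK) = [8.7469 1.1196; 1.1196 0.7717]
tr(P') = 9.5186


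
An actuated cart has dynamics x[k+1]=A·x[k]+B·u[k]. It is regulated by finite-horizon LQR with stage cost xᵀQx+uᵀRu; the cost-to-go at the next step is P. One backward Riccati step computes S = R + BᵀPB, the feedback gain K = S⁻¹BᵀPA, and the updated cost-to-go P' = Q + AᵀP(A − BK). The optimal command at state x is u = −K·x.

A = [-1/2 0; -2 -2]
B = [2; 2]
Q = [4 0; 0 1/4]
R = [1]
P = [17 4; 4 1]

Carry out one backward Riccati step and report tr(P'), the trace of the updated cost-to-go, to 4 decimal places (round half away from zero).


4.6810

BᵀP = [42.0000 10.0000]
S = R + BᵀPB = [1] + [104.0000] = [105.0000]
BᵀPA = [-41.0000 -20.0000]
K = S⁻¹·BᵀPA = [-0.3905 -0.1905]
A−BK = [0.2810 0.3810; -1.2190 -1.6190]
AᵀP(A−BK) = [0.2405 0.1905; 0.1905 0.1905]
P' = Q + AᵀP(A−BK) = [4.2405 0.1905; 0.1905 0.4405]
tr(P') = 4.6810


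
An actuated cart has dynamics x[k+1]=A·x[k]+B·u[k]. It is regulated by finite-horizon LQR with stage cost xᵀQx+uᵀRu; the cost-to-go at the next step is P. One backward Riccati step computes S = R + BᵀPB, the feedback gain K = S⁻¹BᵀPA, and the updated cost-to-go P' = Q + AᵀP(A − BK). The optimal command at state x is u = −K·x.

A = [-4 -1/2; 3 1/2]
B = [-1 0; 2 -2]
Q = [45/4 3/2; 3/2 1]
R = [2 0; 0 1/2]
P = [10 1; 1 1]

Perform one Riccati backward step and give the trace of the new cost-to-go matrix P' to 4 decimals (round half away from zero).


BᵀP = [-8.0000 1.0000; -2.0000 -2.0000]
S = R + BᵀPB = [2 0; 0 1/2] + [10.0000 -2.0000; -2.0000 4.0000] = [12.0000 -2.0000; -2.0000 4.5000]
BᵀPA = [35.0000 4.5000; 2.0000 0.0000]
K = S⁻¹·BᵀPA = [3.2300 0.4050; 1.8800 0.1800]
A−BK = [-0.7700 -0.0950; 0.3000 0.0500]
AᵀP(A−BK) = [28.1900 3.4650; 3.4650 0.4275]
P' = Q + AᵀP(A−BK) = [39.4400 4.9650; 4.9650 1.4275]
tr(P') = 40.8675

40.8675


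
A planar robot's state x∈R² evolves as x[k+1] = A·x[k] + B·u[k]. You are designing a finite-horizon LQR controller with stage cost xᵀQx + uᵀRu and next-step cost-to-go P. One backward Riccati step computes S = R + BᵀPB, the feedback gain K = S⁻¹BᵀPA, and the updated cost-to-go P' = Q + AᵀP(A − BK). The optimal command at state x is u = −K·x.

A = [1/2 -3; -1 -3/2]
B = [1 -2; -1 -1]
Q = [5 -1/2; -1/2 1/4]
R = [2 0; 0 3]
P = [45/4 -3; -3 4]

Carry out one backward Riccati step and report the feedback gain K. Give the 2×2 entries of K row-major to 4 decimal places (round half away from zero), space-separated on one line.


0.6678 -0.2068 0.0652 1.2763

BᵀP = [14.2500 -7.0000; -19.5000 2.0000]
S = R + BᵀPB = [2 0; 0 3] + [21.2500 -21.5000; -21.5000 37.0000] = [23.2500 -21.5000; -21.5000 40.0000]
BᵀPA = [14.1250 -32.2500; -11.7500 55.5000]
K = S⁻¹·BᵀPA = [0.6678 -0.2068; 0.0652 1.2763]
A−BK = [-0.0374 -0.2405; -0.2670 -0.4305]
AᵀP(A−BK) = [1.1456 0.2934; 0.2934 5.7435]
P' = Q + AᵀP(A−BK) = [6.1456 -0.2066; -0.2066 5.9935]
tr(P') = 12.1391


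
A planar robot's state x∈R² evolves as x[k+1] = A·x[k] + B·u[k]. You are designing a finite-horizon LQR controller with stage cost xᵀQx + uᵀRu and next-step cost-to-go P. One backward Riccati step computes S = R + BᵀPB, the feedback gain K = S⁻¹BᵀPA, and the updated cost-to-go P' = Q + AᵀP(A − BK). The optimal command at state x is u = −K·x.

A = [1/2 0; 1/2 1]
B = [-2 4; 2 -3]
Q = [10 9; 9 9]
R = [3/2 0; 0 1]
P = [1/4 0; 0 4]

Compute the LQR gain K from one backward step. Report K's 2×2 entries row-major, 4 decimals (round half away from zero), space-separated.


0.1303 0.1939 -0.0515 -0.1697

BᵀP = [-0.5000 8.0000; 1.0000 -12.0000]
S = R + BᵀPB = [3/2 0; 0 1] + [17.0000 -26.0000; -26.0000 40.0000] = [18.5000 -26.0000; -26.0000 41.0000]
BᵀPA = [3.7500 8.0000; -5.5000 -12.0000]
K = S⁻¹·BᵀPA = [0.1303 0.1939; -0.0515 -0.1697]
A−BK = [0.9667 1.0667; 0.0848 0.1030]
AᵀP(A−BK) = [0.2905 0.3394; 0.3394 0.4121]
P' = Q + AᵀP(A−BK) = [10.2905 9.3394; 9.3394 9.4121]
tr(P') = 19.7027


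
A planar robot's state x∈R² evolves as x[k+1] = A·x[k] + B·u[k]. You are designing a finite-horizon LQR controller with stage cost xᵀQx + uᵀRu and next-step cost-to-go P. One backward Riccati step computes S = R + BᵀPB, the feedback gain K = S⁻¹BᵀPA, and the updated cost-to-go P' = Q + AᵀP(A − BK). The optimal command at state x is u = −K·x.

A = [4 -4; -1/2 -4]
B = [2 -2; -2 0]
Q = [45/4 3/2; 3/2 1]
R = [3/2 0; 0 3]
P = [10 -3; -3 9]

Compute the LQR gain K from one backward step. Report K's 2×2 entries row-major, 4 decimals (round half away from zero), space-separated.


0.4047 1.5465 -1.4408 3.1725

BᵀP = [26.0000 -24.0000; -20.0000 6.0000]
S = R + BᵀPB = [3/2 0; 0 3] + [100.0000 -52.0000; -52.0000 40.0000] = [101.5000 -52.0000; -52.0000 43.0000]
BᵀPA = [116.0000 -8.0000; -83.0000 56.0000]
K = S⁻¹·BᵀPA = [0.4047 1.5465; -1.4408 3.1725]
A−BK = [0.3089 -0.7480; 0.3094 -0.9070]
AᵀP(A−BK) = [7.7161 -16.0759; -16.0759 42.7100]
P' = Q + AᵀP(A−BK) = [18.9661 -14.5759; -14.5759 43.7100]
tr(P') = 62.6762


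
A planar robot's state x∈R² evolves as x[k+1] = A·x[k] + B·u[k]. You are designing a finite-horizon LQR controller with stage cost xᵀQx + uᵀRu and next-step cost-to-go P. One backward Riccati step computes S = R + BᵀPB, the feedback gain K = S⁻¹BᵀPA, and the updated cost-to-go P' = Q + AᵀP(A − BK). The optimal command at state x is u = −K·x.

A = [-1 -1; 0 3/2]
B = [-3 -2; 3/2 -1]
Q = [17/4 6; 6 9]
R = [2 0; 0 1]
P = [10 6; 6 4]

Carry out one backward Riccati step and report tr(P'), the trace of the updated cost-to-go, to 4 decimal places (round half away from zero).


13.8708

BᵀP = [-21.0000 -12.0000; -26.0000 -16.0000]
S = R + BᵀPB = [2 0; 0 1] + [45.0000 54.0000; 54.0000 68.0000] = [47.0000 54.0000; 54.0000 69.0000]
BᵀPA = [21.0000 3.0000; 26.0000 2.0000]
K = S⁻¹·BᵀPA = [0.1376 0.3028; 0.2691 -0.2080]
A−BK = [-0.0489 -0.5076; 0.0627 0.8379]
AᵀP(A−BK) = [0.1131 0.0489; 0.0489 0.5076]
P' = Q + AᵀP(A−BK) = [4.3631 6.0489; 6.0489 9.5076]
tr(P') = 13.8708


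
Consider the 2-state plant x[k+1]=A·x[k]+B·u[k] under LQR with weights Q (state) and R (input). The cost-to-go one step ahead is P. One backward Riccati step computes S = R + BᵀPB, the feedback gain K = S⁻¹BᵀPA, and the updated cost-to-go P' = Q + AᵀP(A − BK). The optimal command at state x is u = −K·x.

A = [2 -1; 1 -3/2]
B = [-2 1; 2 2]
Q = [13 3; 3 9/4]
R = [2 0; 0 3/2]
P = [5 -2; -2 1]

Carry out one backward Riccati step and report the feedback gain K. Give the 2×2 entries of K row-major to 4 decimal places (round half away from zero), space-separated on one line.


-0.5050 0.1040 0.3960 -0.3168

BᵀP = [-14.0000 6.0000; 1.0000 0.0000]
S = R + BᵀPB = [2 0; 0 3/2] + [40.0000 -2.0000; -2.0000 1.0000] = [42.0000 -2.0000; -2.0000 2.5000]
BᵀPA = [-22.0000 5.0000; 2.0000 -1.0000]
K = S⁻¹·BᵀPA = [-0.5050 0.1040; 0.3960 -0.3168]
A−BK = [0.5941 -0.4752; 1.2178 -1.0743]
AᵀP(A−BK) = [1.0990 -0.5792; -0.5792 0.4134]
P' = Q + AᵀP(A−BK) = [14.0990 2.4208; 2.4208 2.6634]
tr(P') = 16.7624


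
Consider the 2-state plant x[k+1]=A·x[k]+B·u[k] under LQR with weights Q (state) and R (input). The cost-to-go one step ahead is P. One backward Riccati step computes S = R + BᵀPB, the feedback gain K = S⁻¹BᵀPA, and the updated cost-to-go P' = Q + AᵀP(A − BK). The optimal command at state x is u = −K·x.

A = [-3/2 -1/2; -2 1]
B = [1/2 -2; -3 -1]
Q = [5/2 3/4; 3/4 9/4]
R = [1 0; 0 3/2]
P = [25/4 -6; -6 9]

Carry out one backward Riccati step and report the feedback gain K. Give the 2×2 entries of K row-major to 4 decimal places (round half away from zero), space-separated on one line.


BᵀP = [21.1250 -30.0000; -6.5000 3.0000]
S = R + BᵀPB = [1 0; 0 3/2] + [100.5625 -12.2500; -12.2500 10.0000] = [101.5625 -12.2500; -12.2500 11.5000]
BᵀPA = [28.3125 -40.5625; 3.7500 6.2500]
K = S⁻¹·BᵀPA = [0.3650 -0.3830; 0.7149 0.1354]
A−BK = [-0.2527 -0.0376; -0.1901 -0.0137]
AᵀP(A−BK) = [1.0477 0.0246; 0.0246 0.1786]
P' = Q + AᵀP(A−BK) = [3.5477 0.7746; 0.7746 2.4286]
tr(P') = 5.9763

0.3650 -0.3830 0.7149 0.1354


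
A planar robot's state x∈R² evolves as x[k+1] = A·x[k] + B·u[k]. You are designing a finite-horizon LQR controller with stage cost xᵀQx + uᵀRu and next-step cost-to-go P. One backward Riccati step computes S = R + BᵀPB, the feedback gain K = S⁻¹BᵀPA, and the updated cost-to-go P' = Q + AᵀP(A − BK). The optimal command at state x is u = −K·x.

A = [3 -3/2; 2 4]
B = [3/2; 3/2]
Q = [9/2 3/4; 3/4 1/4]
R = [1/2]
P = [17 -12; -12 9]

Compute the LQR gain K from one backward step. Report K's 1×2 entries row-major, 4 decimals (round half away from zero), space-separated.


2.7000 -5.8500

BᵀP = [7.5000 -4.5000]
S = R + BᵀPB = [1/2] + [4.5000] = [5.0000]
BᵀPA = [13.5000 -29.2500]
K = S⁻¹·BᵀPA = [2.7000 -5.8500]
A−BK = [-1.0500 7.2750; -2.0500 12.7750]
AᵀP(A−BK) = [8.5500 -33.5250; -33.5250 155.1375]
P' = Q + AᵀP(A−BK) = [13.0500 -32.7750; -32.7750 155.3875]
tr(P') = 168.4375


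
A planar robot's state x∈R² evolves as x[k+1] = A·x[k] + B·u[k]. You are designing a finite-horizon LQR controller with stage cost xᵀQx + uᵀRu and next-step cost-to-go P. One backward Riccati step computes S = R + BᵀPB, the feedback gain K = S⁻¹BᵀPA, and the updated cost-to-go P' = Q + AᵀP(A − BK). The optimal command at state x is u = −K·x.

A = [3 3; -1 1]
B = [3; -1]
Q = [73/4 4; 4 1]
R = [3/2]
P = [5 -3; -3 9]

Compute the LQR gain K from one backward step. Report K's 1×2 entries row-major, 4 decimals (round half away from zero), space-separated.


BᵀP = [18.0000 -18.0000]
S = R + BᵀPB = [3/2] + [72.0000] = [73.5000]
BᵀPA = [72.0000 36.0000]
K = S⁻¹·BᵀPA = [0.9796 0.4898]
A−BK = [0.0612 1.5306; -0.0204 1.4898]
AᵀP(A−BK) = [1.4694 0.7347; 0.7347 18.3673]
P' = Q + AᵀP(A−BK) = [19.7194 4.7347; 4.7347 19.3673]
tr(P') = 39.0867

0.9796 0.4898


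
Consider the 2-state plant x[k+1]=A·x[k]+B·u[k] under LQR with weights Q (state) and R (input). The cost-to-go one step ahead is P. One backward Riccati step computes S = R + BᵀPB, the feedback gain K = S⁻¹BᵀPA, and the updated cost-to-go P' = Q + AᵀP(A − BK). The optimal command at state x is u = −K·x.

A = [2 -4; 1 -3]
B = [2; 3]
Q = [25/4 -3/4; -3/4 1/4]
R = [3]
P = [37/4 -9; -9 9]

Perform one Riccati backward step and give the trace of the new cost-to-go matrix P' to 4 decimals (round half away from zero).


BᵀP = [-8.5000 9.0000]
S = R + BᵀPB = [3] + [10.0000] = [13.0000]
BᵀPA = [-8.0000 7.0000]
K = S⁻¹·BᵀPA = [-0.6154 0.5385]
A−BK = [3.2308 -5.0769; 2.8462 -4.6154]
AᵀP(A−BK) = [5.0769 -6.6923; -6.6923 9.2308]
P' = Q + AᵀP(A−BK) = [11.3269 -7.4423; -7.4423 9.4808]
tr(P') = 20.8077

20.8077


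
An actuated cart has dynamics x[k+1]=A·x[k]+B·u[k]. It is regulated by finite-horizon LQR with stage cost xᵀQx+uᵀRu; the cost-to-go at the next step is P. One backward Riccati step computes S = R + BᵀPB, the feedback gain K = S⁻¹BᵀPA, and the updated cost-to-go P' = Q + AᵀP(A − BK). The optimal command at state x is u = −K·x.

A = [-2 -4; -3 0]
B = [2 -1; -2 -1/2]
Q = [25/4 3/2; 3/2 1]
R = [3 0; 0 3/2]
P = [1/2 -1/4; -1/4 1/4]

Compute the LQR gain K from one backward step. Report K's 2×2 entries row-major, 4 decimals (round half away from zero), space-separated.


0.0278 -0.6944 0.2222 0.4444

BᵀP = [1.5000 -1.0000; -0.3750 0.1250]
S = R + BᵀPB = [3 0; 0 3/2] + [5.0000 -1.0000; -1.0000 0.3125] = [8.0000 -1.0000; -1.0000 1.8125]
BᵀPA = [0.0000 -6.0000; 0.3750 1.5000]
K = S⁻¹·BᵀPA = [0.0278 -0.6944; 0.2222 0.4444]
A−BK = [-1.8333 -2.1667; -2.8333 -1.1667]
AᵀP(A−BK) = [1.1667 0.8333; 0.8333 3.1667]
P' = Q + AᵀP(A−BK) = [7.4167 2.3333; 2.3333 4.1667]
tr(P') = 11.5833


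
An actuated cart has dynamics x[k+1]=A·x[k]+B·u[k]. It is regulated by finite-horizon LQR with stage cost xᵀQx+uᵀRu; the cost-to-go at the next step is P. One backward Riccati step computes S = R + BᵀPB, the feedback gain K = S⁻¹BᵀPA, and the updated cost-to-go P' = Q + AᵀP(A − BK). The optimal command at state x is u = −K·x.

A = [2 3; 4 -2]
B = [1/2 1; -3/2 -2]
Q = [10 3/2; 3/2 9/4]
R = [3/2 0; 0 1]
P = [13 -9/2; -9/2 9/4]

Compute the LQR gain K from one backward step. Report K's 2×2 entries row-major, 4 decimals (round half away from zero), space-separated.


-0.4060 0.4187 0.4377 1.7986

BᵀP = [13.2500 -5.6250; 22.0000 -9.0000]
S = R + BᵀPB = [3/2 0; 0 1] + [15.0625 24.5000; 24.5000 40.0000] = [16.5625 24.5000; 24.5000 41.0000]
BᵀPA = [4.0000 51.0000; 8.0000 84.0000]
K = S⁻¹·BᵀPA = [-0.4060 0.4187; 0.4377 1.7986]
A−BK = [1.7653 0.9921; 4.2665 2.2252]
AᵀP(A−BK) = [14.1221 7.9366; 7.9366 7.5654]
P' = Q + AᵀP(A−BK) = [24.1221 9.4366; 9.4366 9.8154]
tr(P') = 33.9375


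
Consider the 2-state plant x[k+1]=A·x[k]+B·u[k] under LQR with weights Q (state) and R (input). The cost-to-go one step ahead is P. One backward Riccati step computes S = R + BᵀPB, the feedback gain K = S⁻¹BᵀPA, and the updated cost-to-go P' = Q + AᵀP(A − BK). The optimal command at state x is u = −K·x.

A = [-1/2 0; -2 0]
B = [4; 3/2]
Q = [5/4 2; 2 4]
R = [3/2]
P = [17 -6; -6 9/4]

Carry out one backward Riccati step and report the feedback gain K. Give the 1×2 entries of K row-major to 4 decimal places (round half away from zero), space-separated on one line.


0.0569 0.0000

BᵀP = [59.0000 -20.6250]
S = R + BᵀPB = [3/2] + [205.0625] = [206.5625]
BᵀPA = [11.7500 0.0000]
K = S⁻¹·BᵀPA = [0.0569 0.0000]
A−BK = [-0.7275 0.0000; -2.0853 0.0000]
AᵀP(A−BK) = [0.5816 0.0000; 0.0000 0.0000]
P' = Q + AᵀP(A−BK) = [1.8316 2.0000; 2.0000 4.0000]
tr(P') = 5.8316


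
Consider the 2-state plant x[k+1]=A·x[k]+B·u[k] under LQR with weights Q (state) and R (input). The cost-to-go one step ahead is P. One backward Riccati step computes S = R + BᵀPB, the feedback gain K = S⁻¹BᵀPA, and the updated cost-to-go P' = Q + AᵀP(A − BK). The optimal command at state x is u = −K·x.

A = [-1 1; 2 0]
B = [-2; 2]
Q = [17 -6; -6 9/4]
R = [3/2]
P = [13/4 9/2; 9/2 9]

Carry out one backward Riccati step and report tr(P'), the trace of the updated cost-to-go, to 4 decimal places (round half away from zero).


26.7500

BᵀP = [2.5000 9.0000]
S = R + BᵀPB = [3/2] + [13.0000] = [14.5000]
BᵀPA = [15.5000 2.5000]
K = S⁻¹·BᵀPA = [1.0690 0.1724]
A−BK = [1.1379 1.3448; -0.1379 -0.3448]
AᵀP(A−BK) = [4.6810 3.0776; 3.0776 2.8190]
P' = Q + AᵀP(A−BK) = [21.6810 -2.9224; -2.9224 5.0690]
tr(P') = 26.7500


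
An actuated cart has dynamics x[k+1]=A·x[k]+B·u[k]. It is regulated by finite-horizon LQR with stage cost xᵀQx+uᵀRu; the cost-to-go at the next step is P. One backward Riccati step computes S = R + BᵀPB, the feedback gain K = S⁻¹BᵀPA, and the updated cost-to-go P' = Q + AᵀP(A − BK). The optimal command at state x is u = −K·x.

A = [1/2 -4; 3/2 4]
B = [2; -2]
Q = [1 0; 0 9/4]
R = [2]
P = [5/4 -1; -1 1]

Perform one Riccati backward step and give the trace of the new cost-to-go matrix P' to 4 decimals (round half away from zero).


10.7303

BᵀP = [4.5000 -4.0000]
S = R + BᵀPB = [2] + [17.0000] = [19.0000]
BᵀPA = [-3.7500 -34.0000]
K = S⁻¹·BᵀPA = [-0.1974 -1.7895]
A−BK = [0.8947 -0.4211; 1.1053 0.4211]
AᵀP(A−BK) = [0.3224 0.7895; 0.7895 7.1579]
P' = Q + AᵀP(A−BK) = [1.3224 0.7895; 0.7895 9.4079]
tr(P') = 10.7303


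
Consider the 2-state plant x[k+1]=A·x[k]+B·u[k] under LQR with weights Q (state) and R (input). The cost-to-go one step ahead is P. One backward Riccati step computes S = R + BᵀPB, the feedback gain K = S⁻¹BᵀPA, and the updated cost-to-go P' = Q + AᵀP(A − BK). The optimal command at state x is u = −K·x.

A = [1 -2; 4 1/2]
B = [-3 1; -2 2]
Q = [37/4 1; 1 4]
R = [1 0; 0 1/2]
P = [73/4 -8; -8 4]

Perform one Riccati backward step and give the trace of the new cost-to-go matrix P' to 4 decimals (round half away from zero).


BᵀP = [-38.7500 16.0000; 2.2500 0.0000]
S = R + BᵀPB = [1 0; 0 1/2] + [84.2500 -6.7500; -6.7500 2.2500] = [85.2500 -6.7500; -6.7500 2.7500]
BᵀPA = [25.2500 85.5000; 2.2500 -4.5000]
K = S⁻¹·BᵀPA = [0.4480 1.0841; 1.9179 1.0245]
A−BK = [0.4262 0.2277; 1.0602 0.6191]
AᵀP(A−BK) = [2.6214 1.8226; 1.8226 1.9239]
P' = Q + AᵀP(A−BK) = [11.8714 2.8226; 2.8226 5.9239]
tr(P') = 17.7953

17.7953


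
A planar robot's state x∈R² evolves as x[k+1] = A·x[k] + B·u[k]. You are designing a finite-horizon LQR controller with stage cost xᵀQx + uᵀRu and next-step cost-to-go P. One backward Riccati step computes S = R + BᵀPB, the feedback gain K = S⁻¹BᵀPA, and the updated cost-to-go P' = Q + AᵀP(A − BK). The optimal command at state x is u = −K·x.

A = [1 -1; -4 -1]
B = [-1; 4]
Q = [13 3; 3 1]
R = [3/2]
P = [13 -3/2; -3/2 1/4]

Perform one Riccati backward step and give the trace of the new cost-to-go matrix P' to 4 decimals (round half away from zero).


16.7500

BᵀP = [-19.0000 2.5000]
S = R + BᵀPB = [3/2] + [29.0000] = [30.5000]
BᵀPA = [-29.0000 16.5000]
K = S⁻¹·BᵀPA = [-0.9508 0.5410]
A−BK = [0.0492 -0.4590; -0.1967 -3.1639]
AᵀP(A−BK) = [1.4262 -0.8115; -0.8115 1.3238]
P' = Q + AᵀP(A−BK) = [14.4262 2.1885; 2.1885 2.3238]
tr(P') = 16.7500


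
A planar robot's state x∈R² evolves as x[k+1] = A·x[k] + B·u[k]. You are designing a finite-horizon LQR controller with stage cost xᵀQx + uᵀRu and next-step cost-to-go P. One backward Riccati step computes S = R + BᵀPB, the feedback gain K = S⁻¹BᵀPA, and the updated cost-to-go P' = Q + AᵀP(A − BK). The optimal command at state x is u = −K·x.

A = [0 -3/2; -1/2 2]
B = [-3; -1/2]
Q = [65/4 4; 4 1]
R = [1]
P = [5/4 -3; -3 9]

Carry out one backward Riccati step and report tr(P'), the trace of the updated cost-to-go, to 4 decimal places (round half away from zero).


BᵀP = [-2.2500 4.5000]
S = R + BᵀPB = [1] + [4.5000] = [5.5000]
BᵀPA = [-2.2500 12.3750]
K = S⁻¹·BᵀPA = [-0.4091 2.2500]
A−BK = [-1.2273 5.2500; -0.7045 3.1250]
AᵀP(A−BK) = [1.3295 -6.1875; -6.1875 28.9688]
P' = Q + AᵀP(A−BK) = [17.5795 -2.1875; -2.1875 29.9688]
tr(P') = 47.5483

47.5483


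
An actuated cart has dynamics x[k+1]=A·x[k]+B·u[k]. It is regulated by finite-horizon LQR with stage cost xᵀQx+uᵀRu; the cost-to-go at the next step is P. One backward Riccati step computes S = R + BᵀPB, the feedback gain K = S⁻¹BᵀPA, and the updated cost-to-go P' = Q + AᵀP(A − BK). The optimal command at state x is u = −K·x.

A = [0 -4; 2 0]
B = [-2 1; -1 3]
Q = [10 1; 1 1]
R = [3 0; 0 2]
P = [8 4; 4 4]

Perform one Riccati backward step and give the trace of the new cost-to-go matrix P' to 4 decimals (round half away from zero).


23.5938

BᵀP = [-20.0000 -12.0000; 20.0000 16.0000]
S = R + BᵀPB = [3 0; 0 2] + [52.0000 -56.0000; -56.0000 68.0000] = [55.0000 -56.0000; -56.0000 70.0000]
BᵀPA = [-24.0000 80.0000; 32.0000 -80.0000]
K = S⁻¹·BᵀPA = [0.1569 1.5686; 0.5826 0.1120]
A−BK = [-0.2689 -0.9748; 0.4090 1.2325]
AᵀP(A−BK) = [1.1204 2.0616; 2.0616 11.4734]
P' = Q + AᵀP(A−BK) = [11.1204 3.0616; 3.0616 12.4734]
tr(P') = 23.5938


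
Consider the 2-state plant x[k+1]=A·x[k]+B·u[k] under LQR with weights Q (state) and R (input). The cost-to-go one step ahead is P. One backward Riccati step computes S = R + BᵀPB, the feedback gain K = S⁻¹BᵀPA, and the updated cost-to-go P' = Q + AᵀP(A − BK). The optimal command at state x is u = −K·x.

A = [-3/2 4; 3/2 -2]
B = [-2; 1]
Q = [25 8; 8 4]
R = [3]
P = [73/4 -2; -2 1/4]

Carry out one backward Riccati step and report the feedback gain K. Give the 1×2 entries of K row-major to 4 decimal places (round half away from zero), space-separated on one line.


0.7611 -1.9288

BᵀP = [-38.5000 4.2500]
S = R + BᵀPB = [3] + [81.2500] = [84.2500]
BᵀPA = [64.1250 -162.5000]
K = S⁻¹·BᵀPA = [0.7611 -1.9288]
A−BK = [0.0223 0.1424; 0.7389 -0.0712]
AᵀP(A−BK) = [1.8177 -4.5668; -4.5668 11.5727]
P' = Q + AᵀP(A−BK) = [26.8177 3.4332; 3.4332 15.5727]
tr(P') = 42.3904


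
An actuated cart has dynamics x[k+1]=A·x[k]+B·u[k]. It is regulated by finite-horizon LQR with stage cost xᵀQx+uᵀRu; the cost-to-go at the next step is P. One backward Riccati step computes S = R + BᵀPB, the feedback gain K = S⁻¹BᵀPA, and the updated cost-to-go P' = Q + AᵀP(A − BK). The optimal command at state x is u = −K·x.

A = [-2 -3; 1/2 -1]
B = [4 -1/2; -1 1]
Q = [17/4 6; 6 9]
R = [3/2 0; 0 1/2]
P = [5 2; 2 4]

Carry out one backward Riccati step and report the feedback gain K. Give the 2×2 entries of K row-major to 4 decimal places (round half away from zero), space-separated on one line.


BᵀP = [18.0000 4.0000; -0.5000 3.0000]
S = R + BᵀPB = [3/2 0; 0 1/2] + [68.0000 -5.0000; -5.0000 3.2500] = [69.5000 -5.0000; -5.0000 3.7500]
BᵀPA = [-34.0000 -58.0000; 2.5000 -1.5000]
K = S⁻¹·BᵀPA = [-0.4881 -0.9549; 0.0159 -1.6732]
A−BK = [-0.0398 -0.0170; -0.0040 -0.2817]
AᵀP(A−BK) = [0.3660 0.7162; 0.7162 3.1056]
P' = Q + AᵀP(A−BK) = [4.6160 6.7162; 6.7162 12.1056]
tr(P') = 16.7216

-0.4881 -0.9549 0.0159 -1.6732


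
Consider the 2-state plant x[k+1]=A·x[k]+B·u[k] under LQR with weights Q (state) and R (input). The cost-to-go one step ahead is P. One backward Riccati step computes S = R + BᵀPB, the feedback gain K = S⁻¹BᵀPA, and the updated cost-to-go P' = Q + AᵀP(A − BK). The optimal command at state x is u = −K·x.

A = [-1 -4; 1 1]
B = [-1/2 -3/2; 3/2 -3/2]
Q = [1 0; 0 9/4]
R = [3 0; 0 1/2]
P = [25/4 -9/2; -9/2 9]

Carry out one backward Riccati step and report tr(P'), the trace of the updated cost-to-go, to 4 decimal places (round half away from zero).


23.8364

BᵀP = [-9.8750 15.7500; -2.6250 -6.7500]
S = R + BᵀPB = [3 0; 0 1/2] + [28.5625 -8.8125; -8.8125 14.0625] = [31.5625 -8.8125; -8.8125 14.5625]
BᵀPA = [25.6250 55.2500; -4.1250 3.7500]
K = S⁻¹·BᵀPA = [0.8818 2.1929; 0.2503 1.5846]
A−BK = [-0.1836 -0.5267; 0.0529 0.0875]
AᵀP(A−BK) = [2.6871 6.8428; 6.8428 17.8994]
P' = Q + AᵀP(A−BK) = [3.6871 6.8428; 6.8428 20.1494]
tr(P') = 23.8364


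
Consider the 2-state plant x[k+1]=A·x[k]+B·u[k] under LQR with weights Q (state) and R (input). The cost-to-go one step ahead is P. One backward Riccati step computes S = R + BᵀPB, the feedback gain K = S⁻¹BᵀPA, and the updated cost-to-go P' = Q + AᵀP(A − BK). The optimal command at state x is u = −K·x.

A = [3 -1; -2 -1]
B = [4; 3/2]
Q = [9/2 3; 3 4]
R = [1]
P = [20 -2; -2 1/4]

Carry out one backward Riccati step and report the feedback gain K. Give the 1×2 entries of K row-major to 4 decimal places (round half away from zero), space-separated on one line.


BᵀP = [77.0000 -7.6250]
S = R + BᵀPB = [1] + [296.5625] = [297.5625]
BᵀPA = [246.2500 -69.3750]
K = S⁻¹·BᵀPA = [0.8276 -0.2331]
A−BK = [-0.3102 -0.0674; -3.2413 -0.6503]
AᵀP(A−BK) = [1.2140 -0.0882; -0.0882 0.0756]
P' = Q + AᵀP(A−BK) = [5.7140 2.9118; 2.9118 4.0756]
tr(P') = 9.7896

0.8276 -0.2331


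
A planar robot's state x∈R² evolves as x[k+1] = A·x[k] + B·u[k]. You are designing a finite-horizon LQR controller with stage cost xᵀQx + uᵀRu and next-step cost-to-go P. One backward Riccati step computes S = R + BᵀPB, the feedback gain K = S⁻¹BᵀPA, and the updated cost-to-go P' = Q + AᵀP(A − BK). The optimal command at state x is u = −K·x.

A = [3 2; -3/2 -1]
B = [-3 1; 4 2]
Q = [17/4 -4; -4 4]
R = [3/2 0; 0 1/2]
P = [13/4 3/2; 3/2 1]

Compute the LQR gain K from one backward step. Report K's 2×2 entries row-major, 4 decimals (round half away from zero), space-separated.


BᵀP = [-3.7500 -0.5000; 6.2500 3.5000]
S = R + BᵀPB = [3/2 0; 0 1/2] + [9.2500 -4.7500; -4.7500 13.2500] = [10.7500 -4.7500; -4.7500 13.7500]
BᵀPA = [-10.5000 -7.0000; 13.5000 9.0000]
K = S⁻¹·BᵀPA = [-0.6407 -0.4271; 0.7605 0.5070]
A−BK = [0.3174 0.2116; -0.4581 -0.3054]
AᵀP(A−BK) = [1.0060 0.6707; 0.6707 0.4471]
P' = Q + AᵀP(A−BK) = [5.2560 -3.3293; -3.3293 4.4471]
tr(P') = 9.7031

-0.6407 -0.4271 0.7605 0.5070


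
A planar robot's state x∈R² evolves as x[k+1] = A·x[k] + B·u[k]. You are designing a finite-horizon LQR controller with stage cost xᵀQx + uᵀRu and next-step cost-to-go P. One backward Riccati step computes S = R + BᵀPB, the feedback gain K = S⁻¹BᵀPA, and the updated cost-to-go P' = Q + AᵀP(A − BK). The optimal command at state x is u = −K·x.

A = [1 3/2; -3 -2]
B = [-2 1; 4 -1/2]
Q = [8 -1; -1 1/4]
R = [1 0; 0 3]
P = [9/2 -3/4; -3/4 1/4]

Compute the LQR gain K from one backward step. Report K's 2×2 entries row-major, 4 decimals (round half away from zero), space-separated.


-0.5436 -0.6163 0.0358 0.1078

BᵀP = [-12.0000 2.5000; 4.8750 -0.8750]
S = R + BᵀPB = [1 0; 0 3] + [34.0000 -13.2500; -13.2500 5.3125] = [35.0000 -13.2500; -13.2500 8.3125]
BᵀPA = [-19.5000 -23.0000; 7.5000 9.0625]
K = S⁻¹·BᵀPA = [-0.5436 -0.6163; 0.0358 0.1078]
A−BK = [-0.1230 0.1595; -0.8077 0.5192]
AᵀP(A−BK) = [0.3815 0.2980; 0.2980 0.4724]
P' = Q + AᵀP(A−BK) = [8.3815 -0.7020; -0.7020 0.7224]
tr(P') = 9.1039


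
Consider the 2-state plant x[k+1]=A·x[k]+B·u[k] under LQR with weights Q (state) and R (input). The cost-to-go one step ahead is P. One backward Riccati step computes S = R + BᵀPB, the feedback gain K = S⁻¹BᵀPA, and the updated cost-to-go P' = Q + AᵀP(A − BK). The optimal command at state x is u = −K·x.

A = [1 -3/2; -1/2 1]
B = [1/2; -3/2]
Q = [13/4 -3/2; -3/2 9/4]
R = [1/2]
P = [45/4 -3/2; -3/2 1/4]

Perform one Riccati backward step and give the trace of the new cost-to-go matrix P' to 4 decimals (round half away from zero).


BᵀP = [7.8750 -1.1250]
S = R + BᵀPB = [1/2] + [5.6250] = [6.1250]
BᵀPA = [8.4375 -12.9375]
K = S⁻¹·BᵀPA = [1.3776 -2.1122]
A−BK = [0.3112 -0.4439; 1.5663 -2.1684]
AᵀP(A−BK) = [1.1894 -1.8029; -1.8029 2.7353]
P' = Q + AᵀP(A−BK) = [4.4394 -3.3029; -3.3029 4.9853]
tr(P') = 9.4247

9.4247


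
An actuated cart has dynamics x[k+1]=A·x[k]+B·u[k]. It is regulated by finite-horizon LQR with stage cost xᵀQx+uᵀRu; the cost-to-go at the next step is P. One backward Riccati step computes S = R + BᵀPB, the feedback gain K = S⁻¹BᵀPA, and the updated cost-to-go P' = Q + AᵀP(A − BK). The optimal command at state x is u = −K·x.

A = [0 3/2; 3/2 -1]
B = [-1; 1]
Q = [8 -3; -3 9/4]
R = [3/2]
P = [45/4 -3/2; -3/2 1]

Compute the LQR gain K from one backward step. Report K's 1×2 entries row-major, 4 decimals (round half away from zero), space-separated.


0.2239 -1.2910

BᵀP = [-12.7500 2.5000]
S = R + BᵀPB = [3/2] + [15.2500] = [16.7500]
BᵀPA = [3.7500 -21.6250]
K = S⁻¹·BᵀPA = [0.2239 -1.2910]
A−BK = [0.2239 0.2090; 1.2761 0.2910]
AᵀP(A−BK) = [1.4104 -0.0336; -0.0336 2.8937]
P' = Q + AᵀP(A−BK) = [9.4104 -3.0336; -3.0336 5.1437]
tr(P') = 14.5541


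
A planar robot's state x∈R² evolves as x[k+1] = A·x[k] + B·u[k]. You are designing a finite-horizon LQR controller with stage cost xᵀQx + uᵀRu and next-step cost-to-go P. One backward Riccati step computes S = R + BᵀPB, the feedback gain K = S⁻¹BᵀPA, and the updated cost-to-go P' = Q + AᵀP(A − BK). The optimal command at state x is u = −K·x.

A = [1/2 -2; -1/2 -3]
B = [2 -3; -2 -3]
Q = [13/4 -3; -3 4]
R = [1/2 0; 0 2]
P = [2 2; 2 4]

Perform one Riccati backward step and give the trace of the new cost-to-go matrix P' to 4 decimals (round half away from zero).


8.6677

BᵀP = [0.0000 -4.0000; -12.0000 -18.0000]
S = R + BᵀPB = [1/2 0; 0 2] + [8.0000 12.0000; 12.0000 90.0000] = [8.5000 12.0000; 12.0000 92.0000]
BᵀPA = [2.0000 12.0000; 3.0000 78.0000]
K = S⁻¹·BᵀPA = [0.2320 0.2633; 0.0024 0.8135]
A−BK = [0.0431 -0.0862; -0.0290 -0.0329]
AᵀP(A−BK) = [0.0290 0.0329; 0.0329 1.3887]
P' = Q + AᵀP(A−BK) = [3.2790 -2.9671; -2.9671 5.3887]
tr(P') = 8.6677


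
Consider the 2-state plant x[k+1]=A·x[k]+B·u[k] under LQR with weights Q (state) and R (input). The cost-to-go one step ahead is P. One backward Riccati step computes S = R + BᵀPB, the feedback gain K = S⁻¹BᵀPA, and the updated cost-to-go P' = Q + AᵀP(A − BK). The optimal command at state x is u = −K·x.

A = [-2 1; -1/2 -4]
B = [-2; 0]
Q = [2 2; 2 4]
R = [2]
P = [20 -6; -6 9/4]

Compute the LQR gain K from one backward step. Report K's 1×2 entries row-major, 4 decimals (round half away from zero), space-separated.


0.9024 -1.0732

BᵀP = [-40.0000 12.0000]
S = R + BᵀPB = [2] + [80.0000] = [82.0000]
BᵀPA = [74.0000 -88.0000]
K = S⁻¹·BᵀPA = [0.9024 -1.0732]
A−BK = [-0.1951 -1.1463; -0.5000 -4.0000]
AᵀP(A−BK) = [1.7820 -1.0854; -1.0854 9.5610]
P' = Q + AᵀP(A−BK) = [3.7820 0.9146; 0.9146 13.5610]
tr(P') = 17.3430


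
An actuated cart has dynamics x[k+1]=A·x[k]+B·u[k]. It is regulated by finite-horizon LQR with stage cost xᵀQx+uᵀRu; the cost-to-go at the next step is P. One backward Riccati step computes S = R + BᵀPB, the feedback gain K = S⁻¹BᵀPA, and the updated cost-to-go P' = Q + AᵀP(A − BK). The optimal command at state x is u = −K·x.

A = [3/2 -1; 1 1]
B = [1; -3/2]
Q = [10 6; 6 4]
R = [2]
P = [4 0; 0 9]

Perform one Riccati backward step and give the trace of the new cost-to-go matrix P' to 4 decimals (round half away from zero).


BᵀP = [4.0000 -13.5000]
S = R + BᵀPB = [2] + [24.2500] = [26.2500]
BᵀPA = [-7.5000 -17.5000]
K = S⁻¹·BᵀPA = [-0.2857 -0.6667]
A−BK = [1.7857 -0.3333; 0.5714 0.0000]
AᵀP(A−BK) = [15.8571 -2.0000; -2.0000 1.3333]
P' = Q + AᵀP(A−BK) = [25.8571 4.0000; 4.0000 5.3333]
tr(P') = 31.1905

31.1905


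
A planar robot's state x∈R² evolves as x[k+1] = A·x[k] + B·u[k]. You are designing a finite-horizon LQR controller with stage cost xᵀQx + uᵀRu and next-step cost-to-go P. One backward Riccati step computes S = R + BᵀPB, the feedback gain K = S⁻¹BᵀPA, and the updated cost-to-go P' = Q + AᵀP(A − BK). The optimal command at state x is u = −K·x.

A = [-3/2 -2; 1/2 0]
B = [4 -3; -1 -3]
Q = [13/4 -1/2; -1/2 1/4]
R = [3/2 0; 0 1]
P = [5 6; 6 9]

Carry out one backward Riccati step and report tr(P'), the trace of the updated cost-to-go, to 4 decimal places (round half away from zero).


3.9329

BᵀP = [14.0000 15.0000; -33.0000 -45.0000]
S = R + BᵀPB = [3/2 0; 0 1] + [41.0000 -87.0000; -87.0000 234.0000] = [42.5000 -87.0000; -87.0000 235.0000]
BᵀPA = [-13.5000 -28.0000; 27.0000 66.0000]
K = S⁻¹·BᵀPA = [-0.3405 -0.3465; -0.0112 0.1526]
A−BK = [-0.1715 -0.1563; 0.1260 0.1112]
AᵀP(A−BK) = [0.2047 0.2028; 0.2028 0.2282]
P' = Q + AᵀP(A−BK) = [3.4547 -0.2972; -0.2972 0.4782]
tr(P') = 3.9329


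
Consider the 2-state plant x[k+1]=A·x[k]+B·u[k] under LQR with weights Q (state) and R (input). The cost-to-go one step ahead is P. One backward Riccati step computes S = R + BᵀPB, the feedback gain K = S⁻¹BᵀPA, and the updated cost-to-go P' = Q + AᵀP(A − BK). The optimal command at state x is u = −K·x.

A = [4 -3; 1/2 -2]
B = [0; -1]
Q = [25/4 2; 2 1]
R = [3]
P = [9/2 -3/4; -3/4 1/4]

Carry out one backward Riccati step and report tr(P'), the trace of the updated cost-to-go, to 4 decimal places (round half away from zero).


105.3269

BᵀP = [0.7500 -0.2500]
S = R + BᵀPB = [3] + [0.2500] = [3.2500]
BᵀPA = [2.8750 -1.7500]
K = S⁻¹·BᵀPA = [0.8846 -0.5385]
A−BK = [4.0000 -3.0000; 1.3846 -2.5385]
AᵀP(A−BK) = [66.5192 -45.5769; -45.5769 31.5577]
P' = Q + AᵀP(A−BK) = [72.7692 -43.5769; -43.5769 32.5577]
tr(P') = 105.3269
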